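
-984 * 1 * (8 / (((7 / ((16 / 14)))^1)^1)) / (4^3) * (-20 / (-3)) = -6560 / 49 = -133.88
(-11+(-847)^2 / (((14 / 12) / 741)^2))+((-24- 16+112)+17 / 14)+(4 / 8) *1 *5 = 289407417220.71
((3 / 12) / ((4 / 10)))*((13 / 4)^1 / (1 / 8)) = 16.25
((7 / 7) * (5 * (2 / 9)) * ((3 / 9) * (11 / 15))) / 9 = 22 / 729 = 0.03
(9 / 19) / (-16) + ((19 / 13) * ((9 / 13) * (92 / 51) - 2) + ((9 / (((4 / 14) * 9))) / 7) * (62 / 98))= -34711401 / 42796208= -0.81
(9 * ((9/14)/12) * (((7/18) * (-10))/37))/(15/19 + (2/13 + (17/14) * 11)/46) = -596505/12750274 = -0.05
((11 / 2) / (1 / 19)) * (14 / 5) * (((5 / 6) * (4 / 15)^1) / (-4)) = -1463 / 90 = -16.26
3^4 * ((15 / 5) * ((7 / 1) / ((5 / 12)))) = 20412 / 5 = 4082.40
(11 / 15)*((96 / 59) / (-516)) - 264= -10046608 / 38055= -264.00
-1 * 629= -629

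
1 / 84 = 0.01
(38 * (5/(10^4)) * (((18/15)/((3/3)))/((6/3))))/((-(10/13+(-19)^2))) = -0.00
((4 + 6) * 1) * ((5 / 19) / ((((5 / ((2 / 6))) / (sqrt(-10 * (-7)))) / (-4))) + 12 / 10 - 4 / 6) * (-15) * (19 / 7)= -1520 / 7 + 200 * sqrt(70) / 7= 21.90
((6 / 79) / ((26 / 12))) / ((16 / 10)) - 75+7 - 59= -260813 / 2054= -126.98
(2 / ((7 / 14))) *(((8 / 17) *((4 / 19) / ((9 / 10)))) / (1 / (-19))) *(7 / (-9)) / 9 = 8960 / 12393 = 0.72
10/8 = 5/4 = 1.25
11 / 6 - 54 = -313 / 6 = -52.17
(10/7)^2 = 100/49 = 2.04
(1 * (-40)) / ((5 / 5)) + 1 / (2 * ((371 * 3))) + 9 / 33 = -972751 / 24486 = -39.73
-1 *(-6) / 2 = 3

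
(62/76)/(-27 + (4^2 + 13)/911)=-0.03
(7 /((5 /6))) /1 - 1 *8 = 2 /5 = 0.40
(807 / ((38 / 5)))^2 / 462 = 5427075 / 222376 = 24.40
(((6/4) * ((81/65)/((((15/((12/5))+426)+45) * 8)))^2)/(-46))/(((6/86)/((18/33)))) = -846369/31163704543400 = -0.00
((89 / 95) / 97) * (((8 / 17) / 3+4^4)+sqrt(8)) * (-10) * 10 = -23253920 / 93993 - 3560 * sqrt(2) / 1843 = -250.13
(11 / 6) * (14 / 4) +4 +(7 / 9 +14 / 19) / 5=36661 / 3420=10.72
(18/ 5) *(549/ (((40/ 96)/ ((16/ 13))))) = 1897344/ 325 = 5837.98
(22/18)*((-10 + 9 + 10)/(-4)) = -11/4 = -2.75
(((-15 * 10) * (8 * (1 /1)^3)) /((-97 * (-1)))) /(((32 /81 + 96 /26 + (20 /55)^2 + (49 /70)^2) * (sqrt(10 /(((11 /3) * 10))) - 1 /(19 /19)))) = 1911195000 * sqrt(33) /5820624389 + 21023145000 /5820624389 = 5.50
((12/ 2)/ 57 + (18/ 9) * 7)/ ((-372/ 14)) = -938/ 1767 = -0.53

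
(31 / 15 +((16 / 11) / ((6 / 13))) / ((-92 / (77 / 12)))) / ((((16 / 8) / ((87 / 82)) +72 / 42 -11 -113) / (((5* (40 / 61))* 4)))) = -0.20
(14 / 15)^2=196 / 225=0.87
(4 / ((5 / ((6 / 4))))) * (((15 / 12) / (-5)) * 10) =-3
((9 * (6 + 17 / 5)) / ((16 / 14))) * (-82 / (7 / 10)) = -17343 / 2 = -8671.50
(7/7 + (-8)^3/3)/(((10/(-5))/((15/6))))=212.08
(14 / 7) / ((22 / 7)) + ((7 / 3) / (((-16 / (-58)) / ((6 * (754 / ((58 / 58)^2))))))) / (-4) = -841785 / 88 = -9565.74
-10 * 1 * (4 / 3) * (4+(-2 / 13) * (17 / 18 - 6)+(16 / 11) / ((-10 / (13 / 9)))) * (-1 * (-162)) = -108528 / 11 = -9866.18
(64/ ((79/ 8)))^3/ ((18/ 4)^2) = 536870912/ 39936159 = 13.44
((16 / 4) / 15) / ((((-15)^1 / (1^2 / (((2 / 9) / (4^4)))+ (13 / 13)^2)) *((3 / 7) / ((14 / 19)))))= -451976 / 12825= -35.24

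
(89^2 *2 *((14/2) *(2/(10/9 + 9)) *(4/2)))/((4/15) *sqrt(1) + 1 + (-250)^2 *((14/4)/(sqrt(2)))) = 0.28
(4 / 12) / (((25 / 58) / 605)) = 7018 / 15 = 467.87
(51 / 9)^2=289 / 9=32.11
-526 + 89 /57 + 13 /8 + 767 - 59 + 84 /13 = 1136089 /5928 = 191.65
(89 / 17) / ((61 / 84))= 7476 / 1037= 7.21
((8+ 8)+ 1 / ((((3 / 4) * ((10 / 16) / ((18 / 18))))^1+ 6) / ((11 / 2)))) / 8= 436 / 207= 2.11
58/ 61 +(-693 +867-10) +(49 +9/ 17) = 222416/ 1037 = 214.48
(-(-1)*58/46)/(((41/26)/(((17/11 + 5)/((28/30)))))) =407160/72611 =5.61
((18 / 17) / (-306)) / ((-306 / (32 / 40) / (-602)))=-1204 / 221085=-0.01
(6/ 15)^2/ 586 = 2/ 7325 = 0.00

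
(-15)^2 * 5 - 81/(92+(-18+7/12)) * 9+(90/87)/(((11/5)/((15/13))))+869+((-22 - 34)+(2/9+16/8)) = 64502970176/33404085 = 1930.99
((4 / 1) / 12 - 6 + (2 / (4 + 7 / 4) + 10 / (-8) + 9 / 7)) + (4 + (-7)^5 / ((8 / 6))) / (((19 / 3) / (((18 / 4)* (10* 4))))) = -13146826033 / 36708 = -358146.07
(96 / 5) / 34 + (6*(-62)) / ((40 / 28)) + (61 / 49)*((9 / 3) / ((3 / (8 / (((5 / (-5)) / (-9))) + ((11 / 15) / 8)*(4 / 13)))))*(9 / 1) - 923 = -5814019 / 15470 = -375.83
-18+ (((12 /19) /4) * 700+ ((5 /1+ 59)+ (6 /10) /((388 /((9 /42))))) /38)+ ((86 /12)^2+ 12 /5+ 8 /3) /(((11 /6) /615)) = 215967710379 /11352880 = 19023.17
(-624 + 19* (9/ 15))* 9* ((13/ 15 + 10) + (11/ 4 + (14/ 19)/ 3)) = -145213767/ 1900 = -76428.30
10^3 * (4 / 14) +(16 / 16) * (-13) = 1909 / 7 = 272.71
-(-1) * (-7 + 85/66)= -377/66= -5.71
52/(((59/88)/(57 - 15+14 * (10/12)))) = 736736/177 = 4162.35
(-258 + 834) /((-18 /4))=-128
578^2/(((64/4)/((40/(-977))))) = -835210/977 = -854.87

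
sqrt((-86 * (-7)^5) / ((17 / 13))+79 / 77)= sqrt(1893925007205) / 1309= 1051.34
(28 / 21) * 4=16 / 3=5.33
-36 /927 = -4 /103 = -0.04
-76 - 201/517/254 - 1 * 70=-19172629/131318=-146.00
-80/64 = -5/4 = -1.25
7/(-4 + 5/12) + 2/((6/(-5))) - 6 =-1241/129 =-9.62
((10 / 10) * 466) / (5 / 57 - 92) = -26562 / 5239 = -5.07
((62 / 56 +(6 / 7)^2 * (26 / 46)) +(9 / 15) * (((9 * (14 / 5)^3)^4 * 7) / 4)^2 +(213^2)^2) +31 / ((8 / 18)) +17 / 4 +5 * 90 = 4265404037419683072.50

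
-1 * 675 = -675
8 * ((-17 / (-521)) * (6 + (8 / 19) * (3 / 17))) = 15696 / 9899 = 1.59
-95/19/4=-5/4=-1.25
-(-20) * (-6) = -120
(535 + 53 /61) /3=10896 /61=178.62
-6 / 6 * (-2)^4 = -16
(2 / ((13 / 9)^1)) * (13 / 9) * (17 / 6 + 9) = 23.67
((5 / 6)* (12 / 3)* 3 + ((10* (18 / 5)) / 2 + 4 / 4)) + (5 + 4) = 38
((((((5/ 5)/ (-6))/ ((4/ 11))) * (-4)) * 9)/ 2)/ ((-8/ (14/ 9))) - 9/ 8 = -131/ 48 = -2.73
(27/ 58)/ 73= 0.01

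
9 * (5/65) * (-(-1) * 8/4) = 18/13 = 1.38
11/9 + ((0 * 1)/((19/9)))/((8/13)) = 11/9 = 1.22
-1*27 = -27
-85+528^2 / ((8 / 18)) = 627179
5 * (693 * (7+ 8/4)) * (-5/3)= -51975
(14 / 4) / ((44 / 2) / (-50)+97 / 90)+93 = 4038 / 41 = 98.49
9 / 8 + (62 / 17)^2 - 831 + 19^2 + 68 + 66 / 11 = -381.57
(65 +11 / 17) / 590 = 558 / 5015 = 0.11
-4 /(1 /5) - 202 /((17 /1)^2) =-5982 /289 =-20.70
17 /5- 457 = -2268 /5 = -453.60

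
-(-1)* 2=2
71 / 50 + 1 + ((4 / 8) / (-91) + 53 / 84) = 83141 / 27300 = 3.05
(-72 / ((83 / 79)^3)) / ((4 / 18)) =-159744636 / 571787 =-279.38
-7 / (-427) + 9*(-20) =-179.98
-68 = -68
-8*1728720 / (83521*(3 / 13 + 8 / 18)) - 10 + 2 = -1670867192 / 6598159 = -253.23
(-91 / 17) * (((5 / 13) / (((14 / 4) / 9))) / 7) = -90 / 119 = -0.76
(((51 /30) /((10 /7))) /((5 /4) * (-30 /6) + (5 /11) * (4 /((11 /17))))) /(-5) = 0.07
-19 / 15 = -1.27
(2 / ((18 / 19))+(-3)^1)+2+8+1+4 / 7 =673 / 63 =10.68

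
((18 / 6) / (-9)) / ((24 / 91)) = -91 / 72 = -1.26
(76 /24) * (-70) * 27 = -5985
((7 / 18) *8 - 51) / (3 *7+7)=-431 / 252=-1.71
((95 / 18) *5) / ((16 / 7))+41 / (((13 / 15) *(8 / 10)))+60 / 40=270241 / 3744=72.18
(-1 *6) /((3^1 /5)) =-10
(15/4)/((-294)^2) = 5/115248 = 0.00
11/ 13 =0.85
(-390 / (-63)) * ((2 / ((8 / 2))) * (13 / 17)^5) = 24134045 / 29816997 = 0.81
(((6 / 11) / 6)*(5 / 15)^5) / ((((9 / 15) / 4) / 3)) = 20 / 2673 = 0.01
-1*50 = -50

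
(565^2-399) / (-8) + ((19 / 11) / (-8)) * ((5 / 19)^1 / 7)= -24549607 / 616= -39853.26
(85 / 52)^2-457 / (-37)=1503053 / 100048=15.02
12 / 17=0.71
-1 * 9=-9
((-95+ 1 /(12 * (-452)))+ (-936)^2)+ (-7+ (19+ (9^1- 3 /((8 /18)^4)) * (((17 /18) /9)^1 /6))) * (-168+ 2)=1365607831153 /1562112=874206.09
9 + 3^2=18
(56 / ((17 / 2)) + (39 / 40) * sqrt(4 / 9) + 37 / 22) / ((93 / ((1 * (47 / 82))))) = 1567967 / 28521240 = 0.05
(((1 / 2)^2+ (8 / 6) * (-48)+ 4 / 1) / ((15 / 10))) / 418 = -239 / 2508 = -0.10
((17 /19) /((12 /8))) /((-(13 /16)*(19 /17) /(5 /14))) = -23120 /98553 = -0.23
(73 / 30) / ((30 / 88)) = 7.14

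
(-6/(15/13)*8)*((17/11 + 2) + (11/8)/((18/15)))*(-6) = 64402/55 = 1170.95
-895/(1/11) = -9845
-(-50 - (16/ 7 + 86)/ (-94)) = 16141/ 329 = 49.06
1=1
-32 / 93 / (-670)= 16 / 31155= 0.00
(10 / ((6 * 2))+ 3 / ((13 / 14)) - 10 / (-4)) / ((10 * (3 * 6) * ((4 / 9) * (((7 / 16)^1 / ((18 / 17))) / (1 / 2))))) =768 / 7735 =0.10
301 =301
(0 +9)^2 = 81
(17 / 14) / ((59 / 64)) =544 / 413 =1.32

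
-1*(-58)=58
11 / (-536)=-11 / 536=-0.02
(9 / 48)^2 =9 / 256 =0.04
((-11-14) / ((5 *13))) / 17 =-5 / 221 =-0.02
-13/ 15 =-0.87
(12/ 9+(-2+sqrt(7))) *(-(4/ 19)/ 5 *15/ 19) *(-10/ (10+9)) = -80/ 6859+120 *sqrt(7)/ 6859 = 0.03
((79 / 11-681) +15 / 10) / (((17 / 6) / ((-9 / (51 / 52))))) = 6922188 / 3179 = 2177.47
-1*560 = -560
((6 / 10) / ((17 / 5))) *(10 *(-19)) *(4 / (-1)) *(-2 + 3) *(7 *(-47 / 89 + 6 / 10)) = 67.51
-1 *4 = -4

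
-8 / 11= -0.73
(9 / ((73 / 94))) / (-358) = -0.03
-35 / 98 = -5 / 14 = -0.36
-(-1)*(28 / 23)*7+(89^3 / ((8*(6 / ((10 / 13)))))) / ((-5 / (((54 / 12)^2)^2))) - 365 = -35474288805 / 38272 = -926899.27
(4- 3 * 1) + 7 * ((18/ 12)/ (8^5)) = 65557/ 65536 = 1.00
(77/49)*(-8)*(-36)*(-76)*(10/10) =-240768/7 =-34395.43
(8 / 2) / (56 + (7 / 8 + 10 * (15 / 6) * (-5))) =-32 / 545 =-0.06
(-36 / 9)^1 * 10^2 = -400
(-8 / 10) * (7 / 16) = -7 / 20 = -0.35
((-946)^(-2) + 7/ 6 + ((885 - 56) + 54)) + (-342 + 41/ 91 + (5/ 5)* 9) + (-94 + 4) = 112778656967/ 244312068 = 461.62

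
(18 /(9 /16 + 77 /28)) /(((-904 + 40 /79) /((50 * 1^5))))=-23700 /78811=-0.30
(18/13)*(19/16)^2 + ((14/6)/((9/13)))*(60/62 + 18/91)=2730215/464256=5.88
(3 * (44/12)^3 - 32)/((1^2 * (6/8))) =4172/27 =154.52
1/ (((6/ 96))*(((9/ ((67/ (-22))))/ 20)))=-10720/ 99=-108.28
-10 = -10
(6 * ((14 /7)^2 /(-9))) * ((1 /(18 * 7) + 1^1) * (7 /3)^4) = -174244 /2187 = -79.67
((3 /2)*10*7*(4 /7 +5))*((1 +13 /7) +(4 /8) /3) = 1768.93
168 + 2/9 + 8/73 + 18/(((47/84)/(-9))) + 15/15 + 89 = -963428/30879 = -31.20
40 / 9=4.44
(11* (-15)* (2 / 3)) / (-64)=55 / 32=1.72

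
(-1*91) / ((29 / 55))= -5005 / 29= -172.59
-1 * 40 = -40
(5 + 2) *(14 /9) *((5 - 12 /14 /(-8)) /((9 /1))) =1001 /162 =6.18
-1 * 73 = -73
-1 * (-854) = 854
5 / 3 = 1.67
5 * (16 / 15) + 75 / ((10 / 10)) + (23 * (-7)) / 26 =5783 / 78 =74.14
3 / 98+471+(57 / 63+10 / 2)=140219 / 294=476.94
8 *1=8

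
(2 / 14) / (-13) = -1 / 91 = -0.01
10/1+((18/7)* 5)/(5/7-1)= -35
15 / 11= 1.36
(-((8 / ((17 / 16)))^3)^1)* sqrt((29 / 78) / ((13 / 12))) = -2097152* sqrt(58) / 63869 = -250.07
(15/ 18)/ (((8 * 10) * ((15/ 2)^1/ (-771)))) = -257/ 240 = -1.07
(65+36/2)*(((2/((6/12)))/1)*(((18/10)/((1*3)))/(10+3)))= 996/65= 15.32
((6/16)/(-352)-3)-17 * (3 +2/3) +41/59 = -32218387/498432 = -64.64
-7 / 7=-1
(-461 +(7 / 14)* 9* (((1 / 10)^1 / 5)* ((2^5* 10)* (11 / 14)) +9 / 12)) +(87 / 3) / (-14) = -122379 / 280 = -437.07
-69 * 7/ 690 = -7/ 10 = -0.70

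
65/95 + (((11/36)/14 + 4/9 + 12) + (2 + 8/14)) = 150553/9576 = 15.72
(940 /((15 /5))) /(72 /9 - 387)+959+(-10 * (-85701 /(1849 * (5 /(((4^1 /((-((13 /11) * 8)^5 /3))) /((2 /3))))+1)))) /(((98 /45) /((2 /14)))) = 428869158778159280074 /447591081795078291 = 958.17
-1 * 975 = -975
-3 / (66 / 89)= -89 / 22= -4.05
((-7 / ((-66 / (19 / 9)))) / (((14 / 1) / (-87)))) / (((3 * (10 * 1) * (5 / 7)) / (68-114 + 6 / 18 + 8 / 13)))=6776749 / 2316600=2.93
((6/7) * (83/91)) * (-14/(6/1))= -166/91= -1.82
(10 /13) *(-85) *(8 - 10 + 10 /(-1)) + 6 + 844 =21250 /13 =1634.62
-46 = -46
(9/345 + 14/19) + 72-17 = 121842/2185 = 55.76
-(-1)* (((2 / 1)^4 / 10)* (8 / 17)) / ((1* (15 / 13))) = 0.65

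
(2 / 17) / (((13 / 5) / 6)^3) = 54000 / 37349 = 1.45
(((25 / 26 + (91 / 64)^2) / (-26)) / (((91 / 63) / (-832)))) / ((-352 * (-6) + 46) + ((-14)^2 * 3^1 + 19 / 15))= 21445155 / 891433088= 0.02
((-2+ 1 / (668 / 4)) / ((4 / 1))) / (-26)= 333 / 17368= 0.02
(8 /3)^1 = 8 /3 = 2.67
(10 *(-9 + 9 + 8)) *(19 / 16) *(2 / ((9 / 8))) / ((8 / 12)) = 760 / 3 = 253.33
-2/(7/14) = -4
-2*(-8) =16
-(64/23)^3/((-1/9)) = 2359296/12167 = 193.91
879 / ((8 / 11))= 9669 / 8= 1208.62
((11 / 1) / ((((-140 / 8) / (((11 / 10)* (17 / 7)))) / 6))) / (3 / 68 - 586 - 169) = 76296 / 5717075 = 0.01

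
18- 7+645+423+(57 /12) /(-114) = 1078.96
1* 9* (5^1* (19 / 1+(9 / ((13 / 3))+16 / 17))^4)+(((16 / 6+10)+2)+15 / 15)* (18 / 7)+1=176604053499558049 / 16698102967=10576294.44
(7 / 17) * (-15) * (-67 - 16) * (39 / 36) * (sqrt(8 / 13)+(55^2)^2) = 2905 * sqrt(26) / 34+345573353125 / 68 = 5081961511.03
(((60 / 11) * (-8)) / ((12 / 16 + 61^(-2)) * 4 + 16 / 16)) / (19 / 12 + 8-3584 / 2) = 2679120 / 437854219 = 0.01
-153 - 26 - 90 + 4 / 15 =-4031 / 15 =-268.73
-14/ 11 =-1.27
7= 7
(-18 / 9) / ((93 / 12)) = -8 / 31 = -0.26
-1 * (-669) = 669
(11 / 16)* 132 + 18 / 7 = 2613 / 28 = 93.32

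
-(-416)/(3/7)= 2912/3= 970.67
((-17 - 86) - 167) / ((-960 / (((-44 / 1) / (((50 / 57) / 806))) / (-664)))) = 2274129 / 132800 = 17.12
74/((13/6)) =444/13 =34.15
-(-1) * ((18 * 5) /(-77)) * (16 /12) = -120 /77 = -1.56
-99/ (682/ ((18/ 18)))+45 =2781/ 62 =44.85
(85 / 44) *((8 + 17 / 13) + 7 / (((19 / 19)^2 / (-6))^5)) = -60137075 / 572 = -105134.75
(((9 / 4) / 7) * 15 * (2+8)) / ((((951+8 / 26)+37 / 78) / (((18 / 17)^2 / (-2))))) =-0.03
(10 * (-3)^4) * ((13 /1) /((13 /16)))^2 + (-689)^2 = 682081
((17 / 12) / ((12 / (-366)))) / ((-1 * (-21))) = -1037 / 504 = -2.06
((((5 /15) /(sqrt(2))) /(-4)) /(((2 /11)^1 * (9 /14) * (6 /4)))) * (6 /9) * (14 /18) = -539 * sqrt(2) /4374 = -0.17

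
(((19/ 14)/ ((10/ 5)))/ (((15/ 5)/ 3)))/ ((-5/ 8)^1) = -1.09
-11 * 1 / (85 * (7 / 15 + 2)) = -33 / 629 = -0.05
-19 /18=-1.06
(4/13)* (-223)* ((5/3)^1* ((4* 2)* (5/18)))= -89200/351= -254.13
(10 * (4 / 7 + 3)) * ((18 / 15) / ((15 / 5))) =100 / 7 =14.29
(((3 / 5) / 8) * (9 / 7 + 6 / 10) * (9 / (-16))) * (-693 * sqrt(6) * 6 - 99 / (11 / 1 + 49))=810.38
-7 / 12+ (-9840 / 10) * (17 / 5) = -200771 / 60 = -3346.18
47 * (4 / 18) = 94 / 9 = 10.44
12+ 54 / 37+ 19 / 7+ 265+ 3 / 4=292073 / 1036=281.92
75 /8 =9.38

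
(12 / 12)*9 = 9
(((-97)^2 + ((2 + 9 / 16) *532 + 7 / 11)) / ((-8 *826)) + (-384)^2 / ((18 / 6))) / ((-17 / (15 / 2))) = -214358524455 / 9885568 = -21683.99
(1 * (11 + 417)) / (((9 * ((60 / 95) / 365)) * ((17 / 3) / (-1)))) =-742045 / 153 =-4849.97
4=4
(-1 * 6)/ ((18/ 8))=-8/ 3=-2.67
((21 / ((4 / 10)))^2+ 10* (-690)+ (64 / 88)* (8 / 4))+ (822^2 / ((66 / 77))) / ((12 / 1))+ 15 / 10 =2708231 / 44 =61550.70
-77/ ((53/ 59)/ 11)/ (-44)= 4543/ 212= 21.43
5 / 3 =1.67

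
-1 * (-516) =516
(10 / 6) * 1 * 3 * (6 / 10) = 3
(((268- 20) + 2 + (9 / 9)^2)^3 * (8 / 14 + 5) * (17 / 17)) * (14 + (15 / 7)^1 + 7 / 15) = 1463338884.38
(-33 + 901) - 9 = 859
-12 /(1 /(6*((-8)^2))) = -4608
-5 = -5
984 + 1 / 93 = 91513 / 93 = 984.01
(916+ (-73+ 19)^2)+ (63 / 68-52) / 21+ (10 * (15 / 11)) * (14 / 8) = 60529703 / 15708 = 3853.43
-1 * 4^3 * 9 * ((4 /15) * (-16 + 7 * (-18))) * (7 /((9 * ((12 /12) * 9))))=254464 /135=1884.92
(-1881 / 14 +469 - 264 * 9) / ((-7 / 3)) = 85737 / 98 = 874.87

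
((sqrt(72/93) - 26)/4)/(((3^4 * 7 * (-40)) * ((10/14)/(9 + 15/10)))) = 91/21600 - 7 * sqrt(186)/669600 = 0.00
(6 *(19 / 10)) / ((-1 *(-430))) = 57 / 2150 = 0.03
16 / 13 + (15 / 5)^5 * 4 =12652 / 13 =973.23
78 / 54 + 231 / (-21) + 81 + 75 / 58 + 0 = 72.74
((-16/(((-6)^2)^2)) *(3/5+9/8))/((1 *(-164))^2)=-23/29047680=-0.00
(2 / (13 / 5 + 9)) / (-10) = -1 / 58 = -0.02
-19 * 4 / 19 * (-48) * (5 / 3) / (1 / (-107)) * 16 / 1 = -547840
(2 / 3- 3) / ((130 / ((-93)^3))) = 1876833 / 130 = 14437.18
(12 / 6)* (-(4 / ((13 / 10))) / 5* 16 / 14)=-128 / 91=-1.41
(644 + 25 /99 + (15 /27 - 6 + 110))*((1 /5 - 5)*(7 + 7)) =-8302784 /165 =-50319.90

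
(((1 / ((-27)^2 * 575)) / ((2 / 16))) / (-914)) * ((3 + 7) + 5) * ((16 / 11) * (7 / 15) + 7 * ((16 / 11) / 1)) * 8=-57344 / 2107192725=-0.00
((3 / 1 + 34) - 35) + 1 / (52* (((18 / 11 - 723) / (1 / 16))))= 2.00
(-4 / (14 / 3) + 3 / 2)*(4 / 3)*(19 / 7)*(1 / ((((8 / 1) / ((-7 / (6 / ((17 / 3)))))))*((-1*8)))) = 323 / 1344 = 0.24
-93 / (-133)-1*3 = -306 / 133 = -2.30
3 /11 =0.27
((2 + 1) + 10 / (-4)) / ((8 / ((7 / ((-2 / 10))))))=-35 / 16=-2.19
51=51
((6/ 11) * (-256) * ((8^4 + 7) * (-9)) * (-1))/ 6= -859392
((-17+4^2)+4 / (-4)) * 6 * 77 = -924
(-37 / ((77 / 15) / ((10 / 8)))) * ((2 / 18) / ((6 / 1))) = -925 / 5544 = -0.17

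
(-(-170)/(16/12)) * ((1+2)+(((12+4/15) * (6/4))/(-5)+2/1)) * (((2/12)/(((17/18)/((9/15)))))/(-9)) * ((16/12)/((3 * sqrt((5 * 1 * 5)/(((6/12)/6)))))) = -11 * sqrt(3)/375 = -0.05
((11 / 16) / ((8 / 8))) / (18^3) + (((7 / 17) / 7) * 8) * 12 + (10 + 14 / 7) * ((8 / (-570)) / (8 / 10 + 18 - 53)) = 3236708275 / 572655744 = 5.65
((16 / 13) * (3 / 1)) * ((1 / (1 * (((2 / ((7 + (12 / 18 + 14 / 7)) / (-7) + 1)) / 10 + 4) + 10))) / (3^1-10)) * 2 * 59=-226560 / 49049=-4.62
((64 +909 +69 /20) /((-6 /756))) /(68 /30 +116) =-3690981 /3548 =-1040.30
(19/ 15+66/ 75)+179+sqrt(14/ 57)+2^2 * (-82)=-11014/ 75+sqrt(798)/ 57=-146.36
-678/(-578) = 339/289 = 1.17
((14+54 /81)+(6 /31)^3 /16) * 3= 2621689 /59582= 44.00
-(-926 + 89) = 837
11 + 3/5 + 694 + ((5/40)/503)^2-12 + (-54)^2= 292243611653/80962880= 3609.60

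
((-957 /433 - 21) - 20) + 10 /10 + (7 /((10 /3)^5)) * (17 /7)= -1825911277 /43300000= -42.17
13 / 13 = 1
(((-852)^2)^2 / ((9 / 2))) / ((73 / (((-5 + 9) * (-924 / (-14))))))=423474176392.77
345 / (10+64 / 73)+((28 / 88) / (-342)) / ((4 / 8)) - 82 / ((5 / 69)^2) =-290943298739 / 18668925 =-15584.36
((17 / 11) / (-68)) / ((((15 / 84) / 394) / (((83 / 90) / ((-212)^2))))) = -114457 / 111236400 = -0.00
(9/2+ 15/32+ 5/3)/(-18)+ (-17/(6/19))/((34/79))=-216781/1728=-125.45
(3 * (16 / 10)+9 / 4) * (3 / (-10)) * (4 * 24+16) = -5922 / 25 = -236.88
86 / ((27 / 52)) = 4472 / 27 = 165.63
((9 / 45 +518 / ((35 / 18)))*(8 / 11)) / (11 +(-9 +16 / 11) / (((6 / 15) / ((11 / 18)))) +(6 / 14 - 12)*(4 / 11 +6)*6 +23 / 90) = -383904 / 875339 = -0.44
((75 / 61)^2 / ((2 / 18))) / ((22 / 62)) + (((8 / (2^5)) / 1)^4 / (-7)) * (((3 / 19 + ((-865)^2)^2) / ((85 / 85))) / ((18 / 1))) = -217690476965294209 / 12542568192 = -17356132.62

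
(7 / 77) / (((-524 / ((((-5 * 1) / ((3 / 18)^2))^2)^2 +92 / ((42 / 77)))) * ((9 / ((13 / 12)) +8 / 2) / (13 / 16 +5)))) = -634580021959 / 7377920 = -86010.69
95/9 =10.56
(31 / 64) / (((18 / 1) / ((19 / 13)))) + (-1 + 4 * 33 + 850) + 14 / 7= 14721997 / 14976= 983.04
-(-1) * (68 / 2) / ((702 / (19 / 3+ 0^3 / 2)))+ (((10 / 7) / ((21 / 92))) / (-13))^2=17699399 / 32867289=0.54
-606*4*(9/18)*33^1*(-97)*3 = 11638836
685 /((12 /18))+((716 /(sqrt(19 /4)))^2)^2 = 8410118320607 /722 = 11648363324.94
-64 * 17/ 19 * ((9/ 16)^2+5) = -23137/ 76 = -304.43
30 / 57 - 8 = -142 / 19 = -7.47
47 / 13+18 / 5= 469 / 65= 7.22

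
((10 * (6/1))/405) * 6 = 8/9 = 0.89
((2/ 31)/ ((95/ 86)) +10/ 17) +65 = 3286599/ 50065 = 65.65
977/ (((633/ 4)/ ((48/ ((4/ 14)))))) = 218848/ 211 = 1037.19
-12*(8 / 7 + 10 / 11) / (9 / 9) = -1896 / 77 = -24.62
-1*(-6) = 6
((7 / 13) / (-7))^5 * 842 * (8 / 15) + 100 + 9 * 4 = 757430984 / 5569395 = 136.00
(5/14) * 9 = 45/14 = 3.21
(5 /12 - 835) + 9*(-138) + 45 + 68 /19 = -462385 /228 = -2028.00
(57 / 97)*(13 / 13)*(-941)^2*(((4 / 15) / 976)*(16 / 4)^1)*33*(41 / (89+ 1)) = 7587686689 / 887550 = 8549.02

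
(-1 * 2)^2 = 4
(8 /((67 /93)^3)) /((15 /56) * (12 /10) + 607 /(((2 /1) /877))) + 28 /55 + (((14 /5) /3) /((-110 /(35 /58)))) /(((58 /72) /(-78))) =20838771210276208 /20736236319553315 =1.00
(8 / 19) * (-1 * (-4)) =1.68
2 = 2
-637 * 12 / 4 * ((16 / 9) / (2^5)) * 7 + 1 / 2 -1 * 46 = -2366 / 3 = -788.67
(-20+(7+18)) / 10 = 1 / 2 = 0.50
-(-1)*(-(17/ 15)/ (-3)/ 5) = 17/ 225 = 0.08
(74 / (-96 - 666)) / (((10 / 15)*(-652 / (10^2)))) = 925 / 41402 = 0.02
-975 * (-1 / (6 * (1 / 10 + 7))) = 1625 / 71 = 22.89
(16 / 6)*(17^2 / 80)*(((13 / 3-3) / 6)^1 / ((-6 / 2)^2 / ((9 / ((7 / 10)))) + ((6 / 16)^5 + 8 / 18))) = 557056 / 299733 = 1.86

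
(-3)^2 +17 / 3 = 44 / 3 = 14.67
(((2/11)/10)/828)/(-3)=-1/136620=-0.00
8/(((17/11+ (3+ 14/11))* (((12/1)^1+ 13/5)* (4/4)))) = 55/584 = 0.09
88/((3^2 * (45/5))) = 88/81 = 1.09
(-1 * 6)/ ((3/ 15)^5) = -18750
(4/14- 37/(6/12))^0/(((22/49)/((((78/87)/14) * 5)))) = 455/638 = 0.71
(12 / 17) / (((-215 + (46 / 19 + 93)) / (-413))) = 23541 / 9656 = 2.44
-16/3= -5.33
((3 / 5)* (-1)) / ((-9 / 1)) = 1 / 15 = 0.07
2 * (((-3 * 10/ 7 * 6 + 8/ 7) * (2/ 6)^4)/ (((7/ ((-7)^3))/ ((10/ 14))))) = 1720/ 81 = 21.23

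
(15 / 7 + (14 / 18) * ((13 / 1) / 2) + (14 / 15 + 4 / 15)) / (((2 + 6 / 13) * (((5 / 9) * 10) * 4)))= 68783 / 448000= 0.15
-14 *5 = -70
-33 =-33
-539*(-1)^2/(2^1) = -539/2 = -269.50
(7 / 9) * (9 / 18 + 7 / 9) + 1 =323 / 162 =1.99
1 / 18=0.06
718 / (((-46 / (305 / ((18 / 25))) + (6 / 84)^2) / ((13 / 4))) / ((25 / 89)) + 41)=43592696875 / 2482394059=17.56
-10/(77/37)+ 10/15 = -956/231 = -4.14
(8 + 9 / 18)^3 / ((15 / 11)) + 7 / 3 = 54323 / 120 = 452.69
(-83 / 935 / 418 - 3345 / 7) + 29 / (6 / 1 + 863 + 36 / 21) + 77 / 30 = -2377441115803 / 5002428585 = -475.26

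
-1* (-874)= 874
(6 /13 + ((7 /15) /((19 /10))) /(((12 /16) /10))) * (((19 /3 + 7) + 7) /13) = 506666 /86697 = 5.84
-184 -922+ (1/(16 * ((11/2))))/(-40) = -3893121/3520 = -1106.00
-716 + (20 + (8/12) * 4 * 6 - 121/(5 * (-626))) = -2128279/3130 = -679.96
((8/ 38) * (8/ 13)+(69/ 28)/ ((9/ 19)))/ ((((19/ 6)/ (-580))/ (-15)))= 481227450/ 32851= 14648.79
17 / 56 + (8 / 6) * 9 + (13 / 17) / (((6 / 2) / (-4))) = 32227 / 2856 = 11.28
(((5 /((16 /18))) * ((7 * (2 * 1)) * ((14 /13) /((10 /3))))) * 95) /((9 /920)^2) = 984998000 /39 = 25256358.97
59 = 59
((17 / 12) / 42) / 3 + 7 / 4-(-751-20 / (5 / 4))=1162367 / 1512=768.76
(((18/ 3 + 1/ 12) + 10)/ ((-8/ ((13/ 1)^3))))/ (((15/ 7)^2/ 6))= -20777029/ 3600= -5771.40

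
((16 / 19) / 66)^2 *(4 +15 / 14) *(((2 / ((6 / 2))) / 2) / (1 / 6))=4544 / 2751903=0.00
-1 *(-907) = 907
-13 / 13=-1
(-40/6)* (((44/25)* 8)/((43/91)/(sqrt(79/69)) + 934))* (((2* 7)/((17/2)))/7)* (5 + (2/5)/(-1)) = -79149328434176/727635226460325 + 506874368* sqrt(5451)/727635226460325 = -0.11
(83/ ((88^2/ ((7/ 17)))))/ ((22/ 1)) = 0.00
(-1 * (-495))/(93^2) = 55/961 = 0.06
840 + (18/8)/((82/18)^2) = 5648889/6724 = 840.11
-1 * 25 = -25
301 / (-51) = -301 / 51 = -5.90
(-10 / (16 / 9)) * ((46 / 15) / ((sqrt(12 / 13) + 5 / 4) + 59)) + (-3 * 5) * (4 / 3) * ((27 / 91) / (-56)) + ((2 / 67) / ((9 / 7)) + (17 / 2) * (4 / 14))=552 * sqrt(39) / 754861 + 1317171813409 / 579900827142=2.28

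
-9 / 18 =-1 / 2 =-0.50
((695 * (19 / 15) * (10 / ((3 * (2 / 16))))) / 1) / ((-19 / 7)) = -77840 / 9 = -8648.89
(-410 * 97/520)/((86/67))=-266459/4472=-59.58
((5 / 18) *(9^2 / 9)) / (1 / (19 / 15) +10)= 19 / 82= 0.23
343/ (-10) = -343/ 10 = -34.30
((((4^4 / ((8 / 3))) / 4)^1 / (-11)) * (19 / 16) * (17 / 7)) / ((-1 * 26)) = 969 / 4004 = 0.24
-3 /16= -0.19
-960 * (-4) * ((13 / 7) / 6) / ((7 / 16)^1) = 133120 / 49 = 2716.73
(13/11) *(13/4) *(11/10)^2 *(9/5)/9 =1859/2000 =0.93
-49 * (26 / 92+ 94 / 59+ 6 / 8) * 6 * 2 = -1543.99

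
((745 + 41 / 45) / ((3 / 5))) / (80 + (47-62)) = 2582 / 135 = 19.13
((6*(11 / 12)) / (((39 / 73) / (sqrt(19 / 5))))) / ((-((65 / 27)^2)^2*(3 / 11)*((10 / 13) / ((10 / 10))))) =-521579817*sqrt(95) / 1785062500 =-2.85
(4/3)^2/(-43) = -16/387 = -0.04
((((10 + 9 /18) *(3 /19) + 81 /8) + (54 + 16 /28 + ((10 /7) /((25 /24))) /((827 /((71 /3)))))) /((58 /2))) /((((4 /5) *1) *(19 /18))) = 90654147 /33437264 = 2.71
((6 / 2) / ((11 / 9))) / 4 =27 / 44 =0.61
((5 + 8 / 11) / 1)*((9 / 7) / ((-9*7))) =-9 / 77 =-0.12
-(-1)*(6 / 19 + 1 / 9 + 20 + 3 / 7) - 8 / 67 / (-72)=1672721 / 80199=20.86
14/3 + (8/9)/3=134/27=4.96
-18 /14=-9 /7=-1.29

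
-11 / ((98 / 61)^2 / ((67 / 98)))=-2742377 / 941192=-2.91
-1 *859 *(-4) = 3436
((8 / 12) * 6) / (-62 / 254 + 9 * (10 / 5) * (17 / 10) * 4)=2540 / 77569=0.03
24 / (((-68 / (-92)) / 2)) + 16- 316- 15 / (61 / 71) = -252.52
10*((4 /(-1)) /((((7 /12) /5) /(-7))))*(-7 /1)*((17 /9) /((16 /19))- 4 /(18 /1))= -33950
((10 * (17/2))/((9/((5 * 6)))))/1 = 850/3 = 283.33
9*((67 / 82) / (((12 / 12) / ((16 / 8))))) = 603 / 41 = 14.71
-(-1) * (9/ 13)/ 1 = 9/ 13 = 0.69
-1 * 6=-6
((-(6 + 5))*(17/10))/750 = -187/7500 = -0.02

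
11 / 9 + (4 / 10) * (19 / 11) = 947 / 495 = 1.91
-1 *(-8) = 8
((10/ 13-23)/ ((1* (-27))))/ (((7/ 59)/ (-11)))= -76.34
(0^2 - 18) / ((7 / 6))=-108 / 7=-15.43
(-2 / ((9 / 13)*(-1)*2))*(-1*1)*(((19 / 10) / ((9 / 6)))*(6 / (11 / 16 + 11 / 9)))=-7904 / 1375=-5.75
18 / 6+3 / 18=19 / 6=3.17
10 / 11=0.91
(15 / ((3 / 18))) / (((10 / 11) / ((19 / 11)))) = 171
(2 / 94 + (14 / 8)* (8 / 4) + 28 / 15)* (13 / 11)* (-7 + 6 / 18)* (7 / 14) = -98761 / 4653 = -21.23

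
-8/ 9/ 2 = -4/ 9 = -0.44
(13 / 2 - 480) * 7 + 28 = -6573 / 2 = -3286.50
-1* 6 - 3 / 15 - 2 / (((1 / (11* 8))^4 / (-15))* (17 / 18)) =161917746673 / 85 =1904914666.74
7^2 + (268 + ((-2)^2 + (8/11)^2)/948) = 9090746/28677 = 317.00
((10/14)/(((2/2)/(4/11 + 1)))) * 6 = 450/77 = 5.84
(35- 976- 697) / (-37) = 1638 / 37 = 44.27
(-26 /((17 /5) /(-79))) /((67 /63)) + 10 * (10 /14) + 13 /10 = 45963849 /79730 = 576.49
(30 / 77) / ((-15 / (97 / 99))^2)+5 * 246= 13923809468 / 11320155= 1230.00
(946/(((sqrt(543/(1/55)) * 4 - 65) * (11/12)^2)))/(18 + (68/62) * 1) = 311922/38552261 + 95976 * sqrt(29865)/192761305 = 0.09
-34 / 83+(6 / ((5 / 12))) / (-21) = -3182 / 2905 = -1.10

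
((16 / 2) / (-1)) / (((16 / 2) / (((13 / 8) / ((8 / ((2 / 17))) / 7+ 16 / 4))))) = -91 / 768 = -0.12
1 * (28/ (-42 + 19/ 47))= -1316/ 1955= -0.67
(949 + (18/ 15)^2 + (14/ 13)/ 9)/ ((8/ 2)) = 2780387/ 11700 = 237.64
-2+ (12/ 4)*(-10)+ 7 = -25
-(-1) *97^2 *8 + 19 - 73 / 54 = 4065641 / 54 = 75289.65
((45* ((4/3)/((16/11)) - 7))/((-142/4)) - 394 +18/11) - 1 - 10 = -618009/1562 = -395.65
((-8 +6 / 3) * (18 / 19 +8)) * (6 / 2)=-3060 / 19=-161.05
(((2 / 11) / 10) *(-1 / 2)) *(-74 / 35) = 37 / 1925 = 0.02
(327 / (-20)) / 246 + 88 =144211 / 1640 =87.93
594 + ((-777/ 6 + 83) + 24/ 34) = 18639/ 34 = 548.21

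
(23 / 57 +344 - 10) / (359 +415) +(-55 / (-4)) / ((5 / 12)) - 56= -995653 / 44118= -22.57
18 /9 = 2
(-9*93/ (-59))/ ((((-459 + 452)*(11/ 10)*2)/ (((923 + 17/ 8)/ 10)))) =-6194637/ 72688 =-85.22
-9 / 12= -3 / 4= -0.75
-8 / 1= -8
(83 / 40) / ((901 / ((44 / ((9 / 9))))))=913 / 9010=0.10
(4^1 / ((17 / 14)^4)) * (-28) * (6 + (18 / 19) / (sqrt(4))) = -529218816 / 1586899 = -333.49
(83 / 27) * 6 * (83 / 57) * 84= 385784 / 171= 2256.05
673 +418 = 1091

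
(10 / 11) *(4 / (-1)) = -40 / 11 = -3.64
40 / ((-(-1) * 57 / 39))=27.37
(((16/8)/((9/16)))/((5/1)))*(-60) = -128/3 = -42.67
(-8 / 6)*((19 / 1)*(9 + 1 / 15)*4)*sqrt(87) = -41344*sqrt(87) / 45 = -8569.58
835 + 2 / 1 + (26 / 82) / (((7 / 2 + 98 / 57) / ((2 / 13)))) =20418843 / 24395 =837.01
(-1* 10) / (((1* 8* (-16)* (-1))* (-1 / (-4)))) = -5 / 16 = -0.31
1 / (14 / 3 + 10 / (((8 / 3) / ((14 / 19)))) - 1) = 114 / 733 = 0.16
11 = 11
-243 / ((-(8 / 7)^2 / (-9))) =-107163 / 64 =-1674.42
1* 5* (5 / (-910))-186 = -33857 / 182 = -186.03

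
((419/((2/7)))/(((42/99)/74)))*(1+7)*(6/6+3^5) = 499320624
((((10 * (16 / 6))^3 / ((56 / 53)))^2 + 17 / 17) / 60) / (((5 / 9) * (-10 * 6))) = -11505664035721 / 71442000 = -161049.02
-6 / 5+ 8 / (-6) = -38 / 15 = -2.53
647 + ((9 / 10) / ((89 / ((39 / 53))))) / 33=335709007 / 518870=647.00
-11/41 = -0.27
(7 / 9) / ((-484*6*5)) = -7 / 130680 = -0.00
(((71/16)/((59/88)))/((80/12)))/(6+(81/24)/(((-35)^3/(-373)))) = 6697075/40672063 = 0.16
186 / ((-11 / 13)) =-2418 / 11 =-219.82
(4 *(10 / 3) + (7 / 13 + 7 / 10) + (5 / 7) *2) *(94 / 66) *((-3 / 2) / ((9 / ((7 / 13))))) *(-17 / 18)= 3172829 / 1642680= 1.93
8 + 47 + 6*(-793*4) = -18977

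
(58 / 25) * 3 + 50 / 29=6296 / 725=8.68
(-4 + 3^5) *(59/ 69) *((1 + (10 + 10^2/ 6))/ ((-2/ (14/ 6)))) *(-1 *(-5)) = -40963405/ 1242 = -32981.81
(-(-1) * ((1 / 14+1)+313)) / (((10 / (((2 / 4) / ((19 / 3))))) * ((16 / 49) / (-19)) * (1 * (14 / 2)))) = -20.61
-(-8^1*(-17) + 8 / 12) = -410 / 3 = -136.67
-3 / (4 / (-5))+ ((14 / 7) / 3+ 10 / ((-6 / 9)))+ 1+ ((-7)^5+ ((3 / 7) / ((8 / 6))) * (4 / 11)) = -15538415 / 924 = -16816.47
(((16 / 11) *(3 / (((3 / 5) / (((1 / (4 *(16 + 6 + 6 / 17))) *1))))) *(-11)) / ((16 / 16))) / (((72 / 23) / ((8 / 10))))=-0.23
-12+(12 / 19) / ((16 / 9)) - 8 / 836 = -9743 / 836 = -11.65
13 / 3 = 4.33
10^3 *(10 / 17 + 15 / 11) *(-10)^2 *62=2263000000 / 187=12101604.28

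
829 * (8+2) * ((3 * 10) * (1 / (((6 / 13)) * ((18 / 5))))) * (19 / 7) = 25595375 / 63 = 406275.79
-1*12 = -12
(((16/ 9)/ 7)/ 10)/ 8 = 0.00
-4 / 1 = -4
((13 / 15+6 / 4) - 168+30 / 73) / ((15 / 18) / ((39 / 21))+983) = -4703881 / 27998785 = -0.17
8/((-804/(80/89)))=-160/17889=-0.01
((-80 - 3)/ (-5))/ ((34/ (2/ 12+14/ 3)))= 2407/ 1020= 2.36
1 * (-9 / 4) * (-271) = 2439 / 4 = 609.75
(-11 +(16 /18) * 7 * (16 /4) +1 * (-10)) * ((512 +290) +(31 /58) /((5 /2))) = 814247 /261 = 3119.72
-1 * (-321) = 321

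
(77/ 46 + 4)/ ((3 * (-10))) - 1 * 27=-12507/ 460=-27.19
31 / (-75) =-31 / 75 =-0.41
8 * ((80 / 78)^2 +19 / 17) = 448792 / 25857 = 17.36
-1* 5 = -5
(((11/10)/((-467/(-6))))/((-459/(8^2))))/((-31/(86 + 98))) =129536/11074905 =0.01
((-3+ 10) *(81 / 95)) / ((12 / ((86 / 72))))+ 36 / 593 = 590199 / 901360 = 0.65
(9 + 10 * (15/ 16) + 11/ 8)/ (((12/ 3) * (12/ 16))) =79/ 12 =6.58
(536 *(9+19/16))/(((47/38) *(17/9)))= 1867491/799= 2337.29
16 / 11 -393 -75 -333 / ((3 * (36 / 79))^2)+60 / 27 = -9159479 / 14256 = -642.50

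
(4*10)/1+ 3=43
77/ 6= 12.83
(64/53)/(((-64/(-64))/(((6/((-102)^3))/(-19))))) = 16/44526519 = 0.00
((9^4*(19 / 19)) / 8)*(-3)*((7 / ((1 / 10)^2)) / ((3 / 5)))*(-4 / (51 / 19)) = 72717750 / 17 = 4277514.71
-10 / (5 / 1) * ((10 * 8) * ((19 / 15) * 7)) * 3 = -4256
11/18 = 0.61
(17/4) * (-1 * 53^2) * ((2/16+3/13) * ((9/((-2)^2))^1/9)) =-1766861/1664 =-1061.82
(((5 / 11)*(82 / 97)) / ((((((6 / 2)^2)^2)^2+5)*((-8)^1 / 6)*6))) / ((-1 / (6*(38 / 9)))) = 3895 / 21017766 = 0.00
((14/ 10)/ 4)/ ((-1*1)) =-7/ 20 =-0.35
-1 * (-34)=34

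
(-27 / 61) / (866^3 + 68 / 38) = -171 / 250908779846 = -0.00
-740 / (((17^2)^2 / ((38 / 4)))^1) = -7030 / 83521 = -0.08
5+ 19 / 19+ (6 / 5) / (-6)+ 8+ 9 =114 / 5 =22.80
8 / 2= 4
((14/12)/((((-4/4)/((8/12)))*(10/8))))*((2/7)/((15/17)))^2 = -4624/70875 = -0.07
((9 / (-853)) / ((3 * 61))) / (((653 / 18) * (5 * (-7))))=54 / 1189214215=0.00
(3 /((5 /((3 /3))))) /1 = 3 /5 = 0.60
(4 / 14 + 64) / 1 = 450 / 7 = 64.29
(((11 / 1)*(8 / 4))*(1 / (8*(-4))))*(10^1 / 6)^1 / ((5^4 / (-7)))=77 / 6000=0.01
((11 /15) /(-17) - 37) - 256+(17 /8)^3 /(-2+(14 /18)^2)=-4424825471 /14753280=-299.92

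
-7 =-7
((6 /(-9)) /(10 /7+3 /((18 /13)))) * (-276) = 7728 /151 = 51.18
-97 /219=-0.44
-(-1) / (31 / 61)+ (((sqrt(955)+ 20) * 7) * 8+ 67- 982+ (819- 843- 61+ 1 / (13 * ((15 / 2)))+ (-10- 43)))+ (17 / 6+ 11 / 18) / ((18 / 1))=22578953 / 326430+ 56 * sqrt(955)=1799.74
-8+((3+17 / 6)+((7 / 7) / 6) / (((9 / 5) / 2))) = -107 / 54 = -1.98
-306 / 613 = -0.50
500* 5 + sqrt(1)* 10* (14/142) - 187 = 2313.99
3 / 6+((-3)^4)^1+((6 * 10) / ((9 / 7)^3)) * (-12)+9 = -40219 / 162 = -248.27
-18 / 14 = -9 / 7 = -1.29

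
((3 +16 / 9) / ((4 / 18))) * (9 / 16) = 387 / 32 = 12.09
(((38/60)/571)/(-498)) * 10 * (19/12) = -361/10236888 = -0.00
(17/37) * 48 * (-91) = -2006.92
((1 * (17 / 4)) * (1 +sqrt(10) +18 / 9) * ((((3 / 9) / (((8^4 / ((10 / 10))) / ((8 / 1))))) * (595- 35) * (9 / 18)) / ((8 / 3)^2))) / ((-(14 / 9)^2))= -20655 * sqrt(10) / 458752- 61965 / 458752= -0.28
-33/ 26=-1.27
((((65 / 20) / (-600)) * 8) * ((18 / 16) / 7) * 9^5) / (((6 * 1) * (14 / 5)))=-767637 / 31360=-24.48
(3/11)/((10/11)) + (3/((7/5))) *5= 771/70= 11.01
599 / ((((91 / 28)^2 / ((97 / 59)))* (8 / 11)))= 1278266 / 9971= 128.20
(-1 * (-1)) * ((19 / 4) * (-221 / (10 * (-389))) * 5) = 4199 / 3112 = 1.35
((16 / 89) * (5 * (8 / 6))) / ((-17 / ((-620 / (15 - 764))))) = -198400 / 3399711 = -0.06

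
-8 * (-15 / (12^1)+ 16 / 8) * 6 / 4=-9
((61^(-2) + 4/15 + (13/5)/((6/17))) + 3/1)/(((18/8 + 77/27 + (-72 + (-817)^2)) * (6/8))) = 28488696/1341077926135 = 0.00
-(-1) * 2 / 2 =1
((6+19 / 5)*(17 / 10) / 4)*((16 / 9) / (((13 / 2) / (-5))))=-3332 / 585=-5.70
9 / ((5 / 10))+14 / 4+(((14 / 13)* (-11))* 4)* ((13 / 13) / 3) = 445 / 78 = 5.71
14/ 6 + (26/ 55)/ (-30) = 1912/ 825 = 2.32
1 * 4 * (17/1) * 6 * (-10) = -4080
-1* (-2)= 2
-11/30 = -0.37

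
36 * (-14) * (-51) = 25704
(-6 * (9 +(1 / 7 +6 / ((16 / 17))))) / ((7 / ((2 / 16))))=-1.66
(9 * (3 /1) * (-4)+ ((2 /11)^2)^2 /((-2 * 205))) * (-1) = 324151748 /3001405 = 108.00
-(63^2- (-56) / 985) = -3909521 / 985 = -3969.06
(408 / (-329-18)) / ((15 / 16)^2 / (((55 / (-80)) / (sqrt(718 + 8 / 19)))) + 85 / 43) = 87766035456 / 44189219914495 + 2987392320*sqrt(10374) / 8837843982899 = 0.04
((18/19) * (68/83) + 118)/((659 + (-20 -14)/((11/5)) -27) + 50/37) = 38117585/198295134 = 0.19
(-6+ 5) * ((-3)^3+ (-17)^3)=4940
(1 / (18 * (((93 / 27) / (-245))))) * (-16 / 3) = 1960 / 93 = 21.08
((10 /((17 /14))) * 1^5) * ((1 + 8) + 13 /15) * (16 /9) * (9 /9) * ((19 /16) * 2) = 157472 /459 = 343.08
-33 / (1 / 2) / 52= -33 / 26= -1.27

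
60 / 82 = 30 / 41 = 0.73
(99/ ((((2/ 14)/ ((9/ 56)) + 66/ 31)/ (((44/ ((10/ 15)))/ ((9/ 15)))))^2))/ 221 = 23311433475/ 39170261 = 595.13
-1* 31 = -31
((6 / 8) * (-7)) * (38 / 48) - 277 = -8997 / 32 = -281.16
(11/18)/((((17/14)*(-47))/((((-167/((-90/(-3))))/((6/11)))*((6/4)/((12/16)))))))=141449/647190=0.22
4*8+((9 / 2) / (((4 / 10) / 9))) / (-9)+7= 111 / 4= 27.75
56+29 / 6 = 365 / 6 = 60.83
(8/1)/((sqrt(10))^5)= sqrt(10)/125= 0.03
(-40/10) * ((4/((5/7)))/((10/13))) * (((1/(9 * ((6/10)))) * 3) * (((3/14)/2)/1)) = -26/15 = -1.73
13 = 13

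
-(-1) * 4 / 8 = 1 / 2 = 0.50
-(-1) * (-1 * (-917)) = 917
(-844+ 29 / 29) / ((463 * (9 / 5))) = -1405 / 1389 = -1.01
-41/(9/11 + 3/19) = -8569/204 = -42.00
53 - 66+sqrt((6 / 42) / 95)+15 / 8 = -89 / 8+sqrt(665) / 665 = -11.09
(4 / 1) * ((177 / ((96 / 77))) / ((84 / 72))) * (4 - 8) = -1947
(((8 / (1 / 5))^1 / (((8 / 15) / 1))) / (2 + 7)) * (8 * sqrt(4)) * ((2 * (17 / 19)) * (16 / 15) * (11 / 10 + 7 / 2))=200192 / 171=1170.71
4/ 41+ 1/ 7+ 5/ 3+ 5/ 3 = 3077/ 861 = 3.57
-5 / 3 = -1.67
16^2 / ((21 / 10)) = 2560 / 21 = 121.90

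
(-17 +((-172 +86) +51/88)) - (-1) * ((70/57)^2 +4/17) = -489340981/4860504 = -100.68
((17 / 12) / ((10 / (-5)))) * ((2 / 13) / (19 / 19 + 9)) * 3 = -17 / 520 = -0.03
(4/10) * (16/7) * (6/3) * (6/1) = 10.97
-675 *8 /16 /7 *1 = -48.21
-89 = -89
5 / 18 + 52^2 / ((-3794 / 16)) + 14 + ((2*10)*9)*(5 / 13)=32007389 / 443898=72.11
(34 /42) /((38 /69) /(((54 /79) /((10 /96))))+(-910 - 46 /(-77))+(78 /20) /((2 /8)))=-27870480 /30769160911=-0.00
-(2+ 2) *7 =-28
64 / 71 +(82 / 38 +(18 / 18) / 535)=2209294 / 721715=3.06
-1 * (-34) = 34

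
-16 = -16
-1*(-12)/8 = 1.50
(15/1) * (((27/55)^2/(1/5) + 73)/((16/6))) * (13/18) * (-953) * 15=-4171438245/968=-4309337.03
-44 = -44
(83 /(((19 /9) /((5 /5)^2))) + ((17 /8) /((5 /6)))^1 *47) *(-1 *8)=-120966 /95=-1273.33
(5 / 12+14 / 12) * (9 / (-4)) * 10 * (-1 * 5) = 1425 / 8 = 178.12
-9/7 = -1.29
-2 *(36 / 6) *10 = -120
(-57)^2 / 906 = 3.59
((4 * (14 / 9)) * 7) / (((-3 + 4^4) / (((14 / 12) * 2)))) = 2744 / 6831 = 0.40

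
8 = 8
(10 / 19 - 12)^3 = -10360232 / 6859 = -1510.46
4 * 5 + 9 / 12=83 / 4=20.75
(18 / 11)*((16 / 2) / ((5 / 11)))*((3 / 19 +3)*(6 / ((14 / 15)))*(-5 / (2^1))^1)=-194400 / 133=-1461.65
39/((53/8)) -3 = 153/53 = 2.89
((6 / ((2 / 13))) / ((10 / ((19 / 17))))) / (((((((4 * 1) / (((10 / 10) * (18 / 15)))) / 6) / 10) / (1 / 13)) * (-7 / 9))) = -4617 / 595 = -7.76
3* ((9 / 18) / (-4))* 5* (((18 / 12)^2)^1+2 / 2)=-195 / 32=-6.09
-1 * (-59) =59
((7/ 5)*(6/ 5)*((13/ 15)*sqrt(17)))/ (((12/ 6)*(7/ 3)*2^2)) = 39*sqrt(17)/ 500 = 0.32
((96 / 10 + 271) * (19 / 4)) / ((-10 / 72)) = -239913 / 25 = -9596.52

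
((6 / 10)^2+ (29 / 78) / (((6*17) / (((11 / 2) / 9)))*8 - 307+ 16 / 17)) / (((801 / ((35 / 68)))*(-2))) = -946712207 / 8176798253520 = -0.00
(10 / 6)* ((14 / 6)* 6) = 70 / 3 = 23.33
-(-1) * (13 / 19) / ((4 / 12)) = 2.05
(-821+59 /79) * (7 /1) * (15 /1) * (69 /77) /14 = -33534000 /6083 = -5512.74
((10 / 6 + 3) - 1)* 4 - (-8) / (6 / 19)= 40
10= 10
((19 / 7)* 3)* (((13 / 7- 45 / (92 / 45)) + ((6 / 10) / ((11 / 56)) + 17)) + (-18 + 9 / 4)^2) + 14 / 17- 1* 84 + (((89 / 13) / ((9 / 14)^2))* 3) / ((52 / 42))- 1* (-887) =73421008698187 / 25643938320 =2863.09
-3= -3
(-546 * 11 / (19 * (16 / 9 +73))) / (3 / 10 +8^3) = -540540 / 65507801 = -0.01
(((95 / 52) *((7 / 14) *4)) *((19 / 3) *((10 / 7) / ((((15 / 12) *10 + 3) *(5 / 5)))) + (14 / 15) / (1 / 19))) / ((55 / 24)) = 4531272 / 155155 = 29.20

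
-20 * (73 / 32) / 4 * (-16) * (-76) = -13870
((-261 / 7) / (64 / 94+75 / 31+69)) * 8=-4.14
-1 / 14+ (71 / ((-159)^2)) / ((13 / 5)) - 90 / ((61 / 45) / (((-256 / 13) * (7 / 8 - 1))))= -45889591063 / 280669662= -163.50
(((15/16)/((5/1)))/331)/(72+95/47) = 141/18424784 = 0.00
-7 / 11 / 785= -7 / 8635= -0.00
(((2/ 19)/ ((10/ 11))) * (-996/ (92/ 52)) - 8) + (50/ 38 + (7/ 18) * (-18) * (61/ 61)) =-172328/ 2185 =-78.87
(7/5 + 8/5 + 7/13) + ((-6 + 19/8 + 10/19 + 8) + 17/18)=166889/17784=9.38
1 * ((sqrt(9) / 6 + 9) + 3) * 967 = 24175 / 2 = 12087.50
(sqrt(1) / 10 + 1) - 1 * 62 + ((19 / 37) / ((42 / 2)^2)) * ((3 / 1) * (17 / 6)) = -4967719 / 81585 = -60.89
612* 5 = 3060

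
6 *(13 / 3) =26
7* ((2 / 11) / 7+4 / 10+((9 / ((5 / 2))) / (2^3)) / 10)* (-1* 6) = -19.78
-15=-15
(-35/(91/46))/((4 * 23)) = -5/26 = -0.19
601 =601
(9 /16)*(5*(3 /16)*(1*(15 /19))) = 2025 /4864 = 0.42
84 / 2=42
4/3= 1.33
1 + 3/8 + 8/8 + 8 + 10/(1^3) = 20.38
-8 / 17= -0.47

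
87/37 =2.35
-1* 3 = -3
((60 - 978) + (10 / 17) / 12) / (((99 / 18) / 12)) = -374524 / 187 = -2002.80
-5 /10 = -1 /2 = -0.50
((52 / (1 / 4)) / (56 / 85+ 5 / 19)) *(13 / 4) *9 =6598.83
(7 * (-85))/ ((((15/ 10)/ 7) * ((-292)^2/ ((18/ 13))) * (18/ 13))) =-4165/ 127896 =-0.03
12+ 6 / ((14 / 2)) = 90 / 7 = 12.86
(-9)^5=-59049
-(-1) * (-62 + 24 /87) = -1790 /29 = -61.72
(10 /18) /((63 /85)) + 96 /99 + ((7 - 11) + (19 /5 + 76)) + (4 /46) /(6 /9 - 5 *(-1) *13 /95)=55647244 /717255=77.58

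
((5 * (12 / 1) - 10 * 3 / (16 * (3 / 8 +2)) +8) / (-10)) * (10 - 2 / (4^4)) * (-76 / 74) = 1633283 / 23680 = 68.97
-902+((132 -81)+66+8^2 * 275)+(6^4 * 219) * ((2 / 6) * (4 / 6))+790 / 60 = 479401 / 6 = 79900.17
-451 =-451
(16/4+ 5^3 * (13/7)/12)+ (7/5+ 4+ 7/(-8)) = 27.87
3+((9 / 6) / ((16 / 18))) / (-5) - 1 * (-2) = 373 / 80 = 4.66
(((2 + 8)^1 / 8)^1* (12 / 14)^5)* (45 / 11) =437400 / 184877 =2.37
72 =72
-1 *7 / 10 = -7 / 10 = -0.70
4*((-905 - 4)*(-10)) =36360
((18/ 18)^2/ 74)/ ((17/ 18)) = 9/ 629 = 0.01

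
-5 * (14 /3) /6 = -3.89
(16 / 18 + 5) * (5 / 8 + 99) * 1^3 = 586.68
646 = 646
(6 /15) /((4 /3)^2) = 0.22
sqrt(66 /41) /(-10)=-sqrt(2706) /410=-0.13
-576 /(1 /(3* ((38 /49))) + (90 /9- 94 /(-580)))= -2380320 /43771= -54.38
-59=-59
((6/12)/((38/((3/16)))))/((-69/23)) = -1/1216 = -0.00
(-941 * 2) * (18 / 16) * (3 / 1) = -25407 / 4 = -6351.75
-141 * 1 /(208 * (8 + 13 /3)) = -423 /7696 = -0.05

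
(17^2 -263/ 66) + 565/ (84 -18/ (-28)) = 1520873/ 5214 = 291.69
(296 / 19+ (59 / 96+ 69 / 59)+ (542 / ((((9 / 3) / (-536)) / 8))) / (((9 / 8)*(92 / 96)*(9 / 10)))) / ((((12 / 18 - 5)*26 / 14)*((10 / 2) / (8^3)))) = 5975829611691632 / 588239145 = 10158843.84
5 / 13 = 0.38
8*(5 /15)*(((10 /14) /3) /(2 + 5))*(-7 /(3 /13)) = -520 /189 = -2.75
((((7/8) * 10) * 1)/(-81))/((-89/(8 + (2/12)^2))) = 10115/1038096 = 0.01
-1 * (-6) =6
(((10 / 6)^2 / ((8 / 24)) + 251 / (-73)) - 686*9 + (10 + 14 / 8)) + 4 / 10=-26967463 / 4380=-6156.96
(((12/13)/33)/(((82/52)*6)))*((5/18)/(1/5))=0.00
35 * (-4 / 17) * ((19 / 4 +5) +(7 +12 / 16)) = -2450 / 17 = -144.12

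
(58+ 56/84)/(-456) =-22/171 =-0.13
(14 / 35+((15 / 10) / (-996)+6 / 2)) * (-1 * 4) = -13.59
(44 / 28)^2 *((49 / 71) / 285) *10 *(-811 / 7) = -196262 / 28329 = -6.93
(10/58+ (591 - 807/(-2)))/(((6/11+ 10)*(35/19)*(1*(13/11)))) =132631609/3061240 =43.33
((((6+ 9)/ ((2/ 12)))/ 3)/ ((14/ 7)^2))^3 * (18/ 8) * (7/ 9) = 23625/ 32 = 738.28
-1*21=-21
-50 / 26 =-25 / 13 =-1.92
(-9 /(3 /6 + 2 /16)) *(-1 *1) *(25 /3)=120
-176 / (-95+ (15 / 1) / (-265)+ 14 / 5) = 2915 / 1528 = 1.91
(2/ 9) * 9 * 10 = 20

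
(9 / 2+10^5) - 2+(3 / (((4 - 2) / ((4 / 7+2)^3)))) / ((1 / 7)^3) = 217501 / 2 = 108750.50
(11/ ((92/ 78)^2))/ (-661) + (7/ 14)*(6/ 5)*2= 8308401/ 6993380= 1.19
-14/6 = -7/3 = -2.33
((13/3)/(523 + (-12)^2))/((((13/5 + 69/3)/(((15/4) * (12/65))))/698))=5235/42688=0.12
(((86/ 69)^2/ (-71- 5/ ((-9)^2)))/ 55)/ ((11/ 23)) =-16641/ 20023685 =-0.00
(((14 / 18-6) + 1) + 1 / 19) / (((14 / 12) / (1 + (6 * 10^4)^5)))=-1108857600000000000000001426 / 399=-2779091729323308270676695.00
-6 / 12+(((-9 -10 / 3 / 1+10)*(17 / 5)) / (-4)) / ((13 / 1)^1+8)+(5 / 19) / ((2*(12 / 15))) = -1649 / 6840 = -0.24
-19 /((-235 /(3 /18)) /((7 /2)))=133 /2820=0.05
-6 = -6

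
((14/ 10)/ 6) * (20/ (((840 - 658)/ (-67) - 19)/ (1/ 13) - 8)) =-938/ 58353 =-0.02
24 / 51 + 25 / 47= 801 / 799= 1.00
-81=-81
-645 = -645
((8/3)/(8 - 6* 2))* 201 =-134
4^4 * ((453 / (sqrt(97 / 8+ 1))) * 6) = 463872 * sqrt(210) / 35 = 192061.25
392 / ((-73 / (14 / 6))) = -12.53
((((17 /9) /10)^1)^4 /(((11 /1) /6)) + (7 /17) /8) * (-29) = -386675966 /255605625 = -1.51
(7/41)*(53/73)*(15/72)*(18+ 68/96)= 832895/1723968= 0.48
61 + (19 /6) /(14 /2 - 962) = 349511 /5730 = 61.00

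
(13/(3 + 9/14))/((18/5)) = 455/459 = 0.99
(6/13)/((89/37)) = 222/1157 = 0.19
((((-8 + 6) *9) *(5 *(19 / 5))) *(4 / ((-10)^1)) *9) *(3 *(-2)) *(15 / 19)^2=-87480 / 19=-4604.21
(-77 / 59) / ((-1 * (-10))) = -77 / 590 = -0.13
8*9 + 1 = 73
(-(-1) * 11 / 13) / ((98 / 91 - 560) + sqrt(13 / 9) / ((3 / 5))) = -6474006 / 4276320311 - 6435 * sqrt(13) / 4276320311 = -0.00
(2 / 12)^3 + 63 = 13609 / 216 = 63.00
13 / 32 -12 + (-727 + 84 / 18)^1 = -70457 / 96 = -733.93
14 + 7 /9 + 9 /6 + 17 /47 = 14077 /846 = 16.64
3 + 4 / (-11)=29 / 11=2.64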